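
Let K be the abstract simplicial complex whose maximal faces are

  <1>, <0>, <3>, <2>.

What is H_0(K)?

Fix the vertex order 0 < 1 < 2 < 3 and write every simplex with vertices in increasing order. Then dim K = 0 and the simplices of K are:

  0-simplices (4): [0], [1], [2], [3]

so the chain groups are C_0 ≅ Z^4.

Now H_k = ker ∂_k / im ∂_{k+1}, so:

  H_0: rank C_0 − rank ∂_1 = 4 − 0 = 4, and there is no ∂_1, so H_0 ≅ Z^4.

H_0 ≅ Z^4.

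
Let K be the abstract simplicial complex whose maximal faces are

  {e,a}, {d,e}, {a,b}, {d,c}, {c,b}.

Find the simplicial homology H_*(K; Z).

H_0 ≅ Z,  H_1 ≅ Z.

Fix the vertex order a < b < c < d < e and write every simplex with vertices in increasing order. Then dim K = 1 and the simplices of K are:

  0-simplices (5): a, b, c, d, e
  1-simplices (5): ab, ae, bc, cd, de

giving chain groups C_0 ≅ Z^5, C_1 ≅ Z^5.

∂_1: C_1 → C_0 is given by ∂[p,q] = [q] − [p].
The 5×5 boundary matrix has rank 4 and Smith normal form diag(1,1,1,1).

Computing H_k = (kernel of ∂_k) / (image of ∂_{k+1}):

  H_0: rank C_0 − rank ∂_1 = 5 − 4 = 1, and the invariant factors of ∂_1 are all 1, so H_0 = Z.
  H_1: rank ker ∂_1 − rank ∂_2 = (5 − 4) − 0 = 1, and there is no ∂_2, so H_1 = Z.

As a check, the Euler characteristic is 5 − 5 = 0, which agrees with 1 − 1 = 0.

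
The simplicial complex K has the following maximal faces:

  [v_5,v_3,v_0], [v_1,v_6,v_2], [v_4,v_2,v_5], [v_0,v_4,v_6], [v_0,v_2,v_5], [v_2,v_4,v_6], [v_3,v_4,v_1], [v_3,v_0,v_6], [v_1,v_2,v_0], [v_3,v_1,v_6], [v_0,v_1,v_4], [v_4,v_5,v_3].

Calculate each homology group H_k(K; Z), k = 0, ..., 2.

Fix the vertex order v_0 < v_1 < v_2 < v_3 < v_4 < v_5 < v_6 and write every simplex with vertices in increasing order. Then dim K = 2 and the simplices of K are:

  0-simplices (7): [v_0], [v_1], [v_2], [v_3], [v_4], [v_5], [v_6]
  1-simplices (18): (18 of them)
  2-simplices (12): (12 of them)

so the chain groups are C_0 ≅ Z^7, C_1 ≅ Z^18, C_2 ≅ Z^12.

∂_1: C_1 → C_0 sends each edge [p,q] (with p < q) to q − p.
The 7×18 boundary matrix has rank 6 and Smith normal form diag(1,1,1,1,1,1).

Boundary ∂_2: C_2 → C_1 sends each 2-simplex [p,q,r] to [q,r] − [p,r] + [p,q]. For instance
  ∂[v_3,v_4,v_5] = [v_4,v_5] − [v_3,v_5] + [v_3,v_4],
  ∂[v_2,v_4,v_6] = [v_4,v_6] − [v_2,v_6] + [v_2,v_4].
The resulting 18×12 matrix has rank 12, and its Smith normal form has invariant factors (1,1,1,1,1,1,1,1,1,1,1,2).

Now H_k = ker ∂_k / im ∂_{k+1}, so:

  H_0: rank C_0 − rank ∂_1 = 7 − 6 = 1, and the invariant factors of ∂_1 are all 1, so H_0 ≅ Z.
  H_1: rank ker ∂_1 − rank ∂_2 = (18 − 6) − 12 = 0, and ∂_2 has invariant factor 2 > 1, so H_1 ≅ Z_2.
  H_2: rank ker ∂_2 − rank ∂_3 = (12 − 12) − 0 = 0, and there is no ∂_3, so H_2 ≅ 0.

As a check, the Euler characteristic is 7 − 18 + 12 = 1, which agrees with 1 − 0 + 0 = 1.

H_0 ≅ Z,  H_1 ≅ Z_2,  H_2 = 0.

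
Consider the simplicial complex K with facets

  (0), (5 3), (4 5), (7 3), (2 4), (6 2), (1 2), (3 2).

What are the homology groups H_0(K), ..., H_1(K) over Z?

Order the vertices as 0 < 1 < 2 < 3 < 4 < 5 < 6 < 7. Listing each simplex with vertices in this order, K has dimension 1 with simplices:

  0-simplices (8): [0], [1], [2], [3], [4], [5], [6], [7]
  1-simplices (7): [1,2], [2,3], [2,4], [2,6], [3,5], [3,7], [4,5]

giving chain groups C_0 ≅ Z^8, C_1 ≅ Z^7.

∂_1: C_1 → C_0 is given by ∂[p,q] = [q] − [p].
As a 8×7 matrix over Z this has rank 6, with invariant factors (1,1,1,1,1,1).

Reading off H_k = ker ∂_k / im ∂_{k+1}:

  H_0: rank C_0 − rank ∂_1 = 8 − 6 = 2, and the invariant factors of ∂_1 are all 1, so H_0 ≅ Z^2.
  H_1: rank ker ∂_1 − rank ∂_2 = (7 − 6) − 0 = 1, and there is no ∂_2, so H_1 ≅ Z.

H_0 = Z^2,  H_1 = Z.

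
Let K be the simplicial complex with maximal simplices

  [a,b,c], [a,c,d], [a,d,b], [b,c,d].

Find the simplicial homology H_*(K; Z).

We work with the vertex ordering a < b < c < d. The simplices of K, each written with vertices in increasing order, are:

  0-simplices (4): a, b, c, d
  1-simplices (6): ab, ac, ad, bc, bd, cd
  2-simplices (4): abc, abd, acd, bcd

giving chain groups C_0 ≅ Z^4, C_1 ≅ Z^6, C_2 ≅ Z^4.

The boundary map ∂_1: C_1 → C_0 maps an edge to its endpoints' difference, ∂[p,q] = q − p. For instance
  ∂ab = b − a.
The 4×6 boundary matrix has rank 3 and Smith normal form diag(1,1,1).

Boundary ∂_2: C_2 → C_1 acts by ∂[p,q,r] = [q,r] − [p,r] + [p,q]. For instance
  ∂abd = bd − ad + ab,
  ∂bcd = cd − bd + bc.
This gives a 6×4 integer matrix of rank 3; reducing to Smith normal form yields diagonal entries (1,1,1).

Reading off H_k = ker ∂_k / im ∂_{k+1}:

  H_0: rank C_0 − rank ∂_1 = 4 − 3 = 1, and the invariant factors of ∂_1 are all 1, so H_0 ≅ Z.
  H_1: rank ker ∂_1 − rank ∂_2 = (6 − 3) − 3 = 0, and the invariant factors of ∂_2 are all 1, so H_1 ≅ 0.
  H_2: rank ker ∂_2 − rank ∂_3 = (4 − 3) − 0 = 1, and there is no ∂_3, so H_2 ≅ Z.

As a check, the Euler characteristic is 4 − 6 + 4 = 2, which agrees with 1 − 0 + 1 = 2.
(K is a triangulation of the 2-sphere S^2.)

H_0 ≅ Z,  H_1 = 0,  H_2 ≅ Z.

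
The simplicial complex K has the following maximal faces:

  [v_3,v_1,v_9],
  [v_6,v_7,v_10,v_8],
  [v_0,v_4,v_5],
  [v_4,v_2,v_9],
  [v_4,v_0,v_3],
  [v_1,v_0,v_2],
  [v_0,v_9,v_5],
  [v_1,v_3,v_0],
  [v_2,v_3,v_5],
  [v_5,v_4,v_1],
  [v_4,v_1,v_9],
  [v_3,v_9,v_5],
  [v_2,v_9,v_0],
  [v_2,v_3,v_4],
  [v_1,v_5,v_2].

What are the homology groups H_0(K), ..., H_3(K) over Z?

We work with the vertex ordering v_0 < v_1 < v_2 < v_3 < v_4 < v_5 < v_6 < v_7 < v_8 < v_9 < v_10. The simplices of K, each written with vertices in increasing order, are:

  0-simplices (11): [v_0], [v_1], [v_2], [v_3], [v_4], [v_5], [v_6], [v_7], [v_8], [v_9], [v_10]
  1-simplices (27): (27 of them)
  2-simplices (18): (18 of them)
  3-simplices (1): [v_6,v_7,v_8,v_10]

giving chain groups C_0 ≅ Z^11, C_1 ≅ Z^27, C_2 ≅ Z^18, C_3 ≅ Z^1.

Boundary ∂_1: C_1 → C_0 maps an edge to its endpoints' difference, ∂[p,q] = q − p.
The 11×27 boundary matrix has rank 9 and Smith normal form diag(1,1,1,1,1,1,1,1,1).

Boundary ∂_2: C_2 → C_1 maps a triangle to the signed sum of its edges. For instance
  ∂[v_0,v_1,v_3] = [v_1,v_3] − [v_0,v_3] + [v_0,v_1],
  ∂[v_0,v_4,v_5] = [v_4,v_5] − [v_0,v_5] + [v_0,v_4].
As a 27×18 matrix over Z this has rank 16, with invariant factors (1,1,1,1,1,1,1,1,1,1,1,1,1,1,1,1).

∂_3: C_3 → C_2 sends each 3-simplex σ to the alternating sum Σ_i (−1)^i (σ with its i-th vertex removed). For instance
  ∂[v_6,v_7,v_8,v_10] = [v_7,v_8,v_10] − [v_6,v_8,v_10] + [v_6,v_7,v_10] − [v_6,v_7,v_8].
This gives a 18×1 integer matrix of rank 1; reducing to Smith normal form yields diagonal entries (1).

Reading off H_k = ker ∂_k / im ∂_{k+1}:

  H_0: rank C_0 − rank ∂_1 = 11 − 9 = 2, and the invariant factors of ∂_1 are all 1, so H_0 = Z^2.
  H_1: rank ker ∂_1 − rank ∂_2 = (27 − 9) − 16 = 2, and the invariant factors of ∂_2 are all 1, so H_1 = Z^2.
  H_2: rank ker ∂_2 − rank ∂_3 = (18 − 16) − 1 = 1, and the invariant factors of ∂_3 are all 1, so H_2 = Z.
  H_3: rank ker ∂_3 − rank ∂_4 = (1 − 1) − 0 = 0, and there is no ∂_4, so H_3 = 0.

As a check, the Euler characteristic is 11 − 27 + 18 − 1 = 1, which agrees with 2 − 2 + 1 − 0 = 1.

H_0 ≅ Z^2,  H_1 ≅ Z^2,  H_2 ≅ Z,  H_3 = 0.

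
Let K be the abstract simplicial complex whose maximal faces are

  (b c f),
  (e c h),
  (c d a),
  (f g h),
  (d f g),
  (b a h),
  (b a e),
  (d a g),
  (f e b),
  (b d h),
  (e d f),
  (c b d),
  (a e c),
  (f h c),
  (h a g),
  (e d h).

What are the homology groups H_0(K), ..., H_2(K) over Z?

H_0 = Z,  H_1 = Z^2,  H_2 = Z.

Order the vertices as a < b < c < d < e < f < g < h. Listing each simplex with vertices in this order, K has dimension 2 with simplices:

  0-simplices (8): a, b, c, d, e, f, g, h
  1-simplices (24): ab, ac, ad, ae, ag, ah, bc, bd, be, bf, bh, cd, ce, cf, ch, de, df, dg, dh, ef, eh, fg, fh, gh
  2-simplices (16): abe, abh, acd, ace, adg, agh, bcd, bcf, bdh, bef, ceh, cfh, def, deh, dfg, fgh

Hence C_0 ≅ Z^8, C_1 ≅ Z^24, C_2 ≅ Z^16.

Boundary ∂_1: C_1 → C_0 is given by ∂[p,q] = [q] − [p].
As a 8×24 matrix over Z this has rank 7, with invariant factors (1,1,1,1,1,1,1).

∂_2: C_2 → C_1 maps a triangle to the signed sum of its edges. For instance
  ∂abe = be − ae + ab,
  ∂bef = ef − bf + be.
This gives a 24×16 integer matrix of rank 15; reducing to Smith normal form yields diagonal entries (1,1,1,1,1,1,1,1,1,1,1,1,1,1,1).

Now H_k = ker ∂_k / im ∂_{k+1}, so:

  H_0: rank C_0 − rank ∂_1 = 8 − 7 = 1, and the invariant factors of ∂_1 are all 1, so H_0 ≅ Z.
  H_1: rank ker ∂_1 − rank ∂_2 = (24 − 7) − 15 = 2, and the invariant factors of ∂_2 are all 1, so H_1 ≅ Z^2.
  H_2: rank ker ∂_2 − rank ∂_3 = (16 − 15) − 0 = 1, and there is no ∂_3, so H_2 ≅ Z.

As a check, the Euler characteristic is 8 − 24 + 16 = 0, which agrees with 1 − 2 + 1 = 0.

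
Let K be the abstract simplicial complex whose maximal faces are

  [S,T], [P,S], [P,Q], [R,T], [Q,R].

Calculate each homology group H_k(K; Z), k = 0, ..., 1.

K has 5 vertices, 5 edges.
rank ∂_0 = 0, rank ∂_1 = 4 ⇒ b_0 = 5 − 0 − 4 = 1; all invariant factors of ∂_1 are 1 so no torsion. So H_0 ≅ Z.
rank ∂_1 = 4, rank ∂_2 = 0 ⇒ b_1 = 5 − 4 − 0 = 1. So H_1 ≅ Z.

H_0 ≅ Z,  H_1 ≅ Z.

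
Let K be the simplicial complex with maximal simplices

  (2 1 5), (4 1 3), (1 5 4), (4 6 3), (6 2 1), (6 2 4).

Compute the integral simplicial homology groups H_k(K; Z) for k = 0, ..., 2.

We work with the vertex ordering 1 < 2 < 3 < 4 < 5 < 6. The simplices of K, each written with vertices in increasing order, are:

  0-simplices (6): [1], [2], [3], [4], [5], [6]
  1-simplices (12): [1,2], [1,3], [1,4], [1,5], [1,6], [2,4], [2,5], [2,6], [3,4], [3,6], [4,5], [4,6]
  2-simplices (6): [1,2,5], [1,2,6], [1,3,4], [1,4,5], [2,4,6], [3,4,6]

Hence C_0 ≅ Z^6, C_1 ≅ Z^12, C_2 ≅ Z^6.

The boundary map ∂_1: C_1 → C_0 maps an edge to its endpoints' difference, ∂[p,q] = q − p. For instance
  ∂[1,4] = [4] − [1].
The 6×12 boundary matrix has rank 5 and Smith normal form diag(1,1,1,1,1).

The boundary map ∂_2: C_2 → C_1 maps a triangle to the signed sum of its edges. For instance
  ∂[1,2,6] = [2,6] − [1,6] + [1,2],
  ∂[3,4,6] = [4,6] − [3,6] + [3,4].
The 12×6 boundary matrix has rank 6 and Smith normal form diag(1,1,1,1,1,1).

Reading off H_k = ker ∂_k / im ∂_{k+1}:

  H_0: rank C_0 − rank ∂_1 = 6 − 5 = 1, and the invariant factors of ∂_1 are all 1, so H_0 = Z.
  H_1: rank ker ∂_1 − rank ∂_2 = (12 − 5) − 6 = 1, and the invariant factors of ∂_2 are all 1, so H_1 = Z.
  H_2: rank ker ∂_2 − rank ∂_3 = (6 − 6) − 0 = 0, and there is no ∂_3, so H_2 = 0.

As a check, the Euler characteristic is 6 − 12 + 6 = 0, which agrees with 1 − 1 + 0 = 0.

H_0 = Z,  H_1 = Z,  H_2 = 0.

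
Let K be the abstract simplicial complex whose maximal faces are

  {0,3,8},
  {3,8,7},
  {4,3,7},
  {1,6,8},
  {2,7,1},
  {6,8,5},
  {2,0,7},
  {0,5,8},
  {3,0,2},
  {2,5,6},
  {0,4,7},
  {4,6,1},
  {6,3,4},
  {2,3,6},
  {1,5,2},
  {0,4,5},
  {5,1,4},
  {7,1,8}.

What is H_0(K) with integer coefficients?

We work with the vertex ordering 0 < 1 < 2 < 3 < 4 < 5 < 6 < 7 < 8. The simplices of K, each written with vertices in increasing order, are:

  0-simplices (9): [0], [1], [2], [3], [4], [5], [6], [7], [8]
  1-simplices (27): (27 of them)
  2-simplices (18): [0,2,3], [0,2,7], [0,3,8], [0,4,5], [0,4,7], [0,5,8], [1,2,5], [1,2,7], [1,4,5], [1,4,6], [1,6,8], [1,7,8], [2,3,6], [2,5,6], [3,4,6], [3,4,7], [3,7,8], [5,6,8]

so the chain groups are C_0 ≅ Z^9, C_1 ≅ Z^27, C_2 ≅ Z^18.

Boundary ∂_1: C_1 → C_0 is given by ∂[p,q] = [q] − [p].
The 9×27 boundary matrix has rank 8 and Smith normal form diag(1,1,1,1,1,1,1,1).

∂_2: C_2 → C_1 sends each 2-simplex [p,q,r] to [q,r] − [p,r] + [p,q]. For instance
  ∂[5,6,8] = [6,8] − [5,8] + [5,6],
  ∂[1,6,8] = [6,8] − [1,8] + [1,6].
The resulting 27×18 matrix has rank 18, and its Smith normal form has invariant factors (1,1,1,1,1,1,1,1,1,1,1,1,1,1,1,1,1,2).

From H_k ≅ ker(∂_k) / im(∂_{k+1}) we obtain:

  H_0: rank C_0 − rank ∂_1 = 9 − 8 = 1, and the invariant factors of ∂_1 are all 1, so H_0 = Z.

H_0 ≅ Z.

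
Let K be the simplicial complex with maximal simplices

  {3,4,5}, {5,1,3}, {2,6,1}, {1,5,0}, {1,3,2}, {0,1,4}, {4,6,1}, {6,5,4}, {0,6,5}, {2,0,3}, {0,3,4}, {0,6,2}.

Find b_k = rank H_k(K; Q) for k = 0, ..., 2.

b_0 = 1, b_1 = 0, b_2 = 0.

Order the vertices as 0 < 1 < 2 < 3 < 4 < 5 < 6. Listing each simplex with vertices in this order, K has dimension 2 with simplices:

  0-simplices (7): [0], [1], [2], [3], [4], [5], [6]
  1-simplices (18): [0,1], [0,2], [0,3], [0,4], [0,5], [0,6], [1,2], [1,3], [1,4], [1,5], [1,6], [2,3], [2,6], [3,4], [3,5], [4,5], [4,6], [5,6]
  2-simplices (12): [0,1,4], [0,1,5], [0,2,3], [0,2,6], [0,3,4], [0,5,6], [1,2,3], [1,2,6], [1,3,5], [1,4,6], [3,4,5], [4,5,6]

so the chain groups are C_0 ≅ Z^7, C_1 ≅ Z^18, C_2 ≅ Z^12.

The boundary map ∂_1: C_1 → C_0 is given by ∂[p,q] = [q] − [p]. For instance
  ∂[0,6] = [6] − [0].
This gives a 7×18 integer matrix of rank 6; reducing to Smith normal form yields diagonal entries (1,1,1,1,1,1).

Boundary ∂_2: C_2 → C_1 maps a triangle to the signed sum of its edges. For instance
  ∂[0,1,4] = [1,4] − [0,4] + [0,1],
  ∂[1,4,6] = [4,6] − [1,6] + [1,4].
As a 18×12 matrix over Z this has rank 12, with invariant factors (1,1,1,1,1,1,1,1,1,1,1,2).

Computing H_k = (kernel of ∂_k) / (image of ∂_{k+1}):

  H_0: rank C_0 − rank ∂_1 = 7 − 6 = 1, and the invariant factors of ∂_1 are all 1, so H_0 = Z.
  H_1: rank ker ∂_1 − rank ∂_2 = (18 − 6) − 12 = 0, and ∂_2 has invariant factor 2 > 1, so H_1 = Z/2.
  H_2: rank ker ∂_2 − rank ∂_3 = (12 − 12) − 0 = 0, and there is no ∂_3, so H_2 = 0.

As a check, the Euler characteristic is 7 − 18 + 12 = 1, which agrees with 1 − 0 + 0 = 1.
(K is a triangulation of the real projective plane RP^2.)

Hence the Betti numbers are b_0 = 1, b_1 = 0, b_2 = 0.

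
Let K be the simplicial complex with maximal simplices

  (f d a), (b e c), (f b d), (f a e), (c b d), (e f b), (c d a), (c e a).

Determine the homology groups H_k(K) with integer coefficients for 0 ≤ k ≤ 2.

H_0 = Z,  H_1 = 0,  H_2 = Z.

Take the total order a < b < c < d < e < f on the vertex set. Then K (dimension 2) consists of the simplices:

  0-simplices (6): a, b, c, d, e, f
  1-simplices (12): ac, ad, ae, af, bc, bd, be, bf, cd, ce, df, ef
  2-simplices (8): acd, ace, adf, aef, bcd, bce, bdf, bef

giving chain groups C_0 ≅ Z^6, C_1 ≅ Z^12, C_2 ≅ Z^8.

The boundary map ∂_1: C_1 → C_0 sends each edge [p,q] (with p < q) to q − p. For instance
  ∂bd = d − b.
The resulting 6×12 matrix has rank 5, and its Smith normal form has invariant factors (1,1,1,1,1).

The boundary map ∂_2: C_2 → C_1 acts by ∂[p,q,r] = [q,r] − [p,r] + [p,q]. For instance
  ∂ace = ce − ae + ac,
  ∂aef = ef − af + ae.
The 12×8 boundary matrix has rank 7 and Smith normal form diag(1,1,1,1,1,1,1).

Now H_k = ker ∂_k / im ∂_{k+1}, so:

  H_0: rank C_0 − rank ∂_1 = 6 − 5 = 1, and the invariant factors of ∂_1 are all 1, so H_0 = Z.
  H_1: rank ker ∂_1 − rank ∂_2 = (12 − 5) − 7 = 0, and the invariant factors of ∂_2 are all 1, so H_1 = 0.
  H_2: rank ker ∂_2 − rank ∂_3 = (8 − 7) − 0 = 1, and there is no ∂_3, so H_2 = Z.

(K is a triangulation of the 2-sphere S^2.)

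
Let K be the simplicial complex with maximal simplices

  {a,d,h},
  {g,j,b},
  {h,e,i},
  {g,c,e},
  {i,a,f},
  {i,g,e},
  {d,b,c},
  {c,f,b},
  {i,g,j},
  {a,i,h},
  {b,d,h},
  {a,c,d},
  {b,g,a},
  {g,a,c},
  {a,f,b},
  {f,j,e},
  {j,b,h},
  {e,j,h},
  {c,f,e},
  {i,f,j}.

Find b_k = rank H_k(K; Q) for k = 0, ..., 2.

b_0 = 1, b_1 = 1, b_2 = 0.

Take the total order a < b < c < d < e < f < g < h < i < j on the vertex set. Then K (dimension 2) consists of the simplices:

  0-simplices (10): a, b, c, d, e, f, g, h, i, j
  1-simplices (30): ab, ac, ad, af, ag, ah, ai, bc, bd, bf, bg, bh, bj, cd, ce, cf, cg, dh, ef, eg, eh, ei, ej, fi, fj, gi, gj, hi, hj, ij
  2-simplices (20): abf, abg, acd, acg, adh, afi, ahi, bcd, bcf, bdh, bgj, bhj, cef, ceg, efj, egi, ehi, ehj, fij, gij

Hence C_0 ≅ Z^10, C_1 ≅ Z^30, C_2 ≅ Z^20.

∂_1: C_1 → C_0 maps an edge to its endpoints' difference, ∂[p,q] = q − p. For instance
  ∂af = f − a.
As a 10×30 matrix over Z this has rank 9, with invariant factors (1,1,1,1,1,1,1,1,1).

Boundary ∂_2: C_2 → C_1 acts by ∂[p,q,r] = [q,r] − [p,r] + [p,q]. For instance
  ∂acd = cd − ad + ac,
  ∂gij = ij − gj + gi.
The resulting 30×20 matrix has rank 20, and its Smith normal form has invariant factors (1,1,1,1,1,1,1,1,1,1,1,1,1,1,1,1,1,1,1,2).

Computing H_k = (kernel of ∂_k) / (image of ∂_{k+1}):

  H_0: rank C_0 − rank ∂_1 = 10 − 9 = 1, and the invariant factors of ∂_1 are all 1, so H_0 ≅ Z.
  H_1: rank ker ∂_1 − rank ∂_2 = (30 − 9) − 20 = 1, and ∂_2 has invariant factor 2 > 1, so H_1 ≅ Z ⊕ Z_2.
  H_2: rank ker ∂_2 − rank ∂_3 = (20 − 20) − 0 = 0, and there is no ∂_3, so H_2 ≅ 0.

As a check, the Euler characteristic is 10 − 30 + 20 = 0, which agrees with 1 − 1 + 0 = 0.

Hence the Betti numbers are b_0 = 1, b_1 = 1, b_2 = 0.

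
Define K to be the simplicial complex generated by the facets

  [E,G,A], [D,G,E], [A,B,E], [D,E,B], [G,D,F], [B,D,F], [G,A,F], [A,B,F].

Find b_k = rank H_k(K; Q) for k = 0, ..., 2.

b_0 = 1, b_1 = 0, b_2 = 1.

Order the vertices as A < B < D < E < F < G. Listing each simplex with vertices in this order, K has dimension 2 with simplices:

  0-simplices (6): A, B, D, E, F, G
  1-simplices (12): AB, AE, AF, AG, BD, BE, BF, DE, DF, DG, EG, FG
  2-simplices (8): ABE, ABF, AEG, AFG, BDE, BDF, DEG, DFG

so the chain groups are C_0 ≅ Z^6, C_1 ≅ Z^12, C_2 ≅ Z^8.

The boundary map ∂_1: C_1 → C_0 maps an edge to its endpoints' difference, ∂[p,q] = q − p.
The 6×12 boundary matrix has rank 5 and Smith normal form diag(1,1,1,1,1).

∂_2: C_2 → C_1 sends each 2-simplex [p,q,r] to [q,r] − [p,r] + [p,q]. For instance
  ∂AEG = EG − AG + AE,
  ∂ABE = BE − AE + AB.
This gives a 12×8 integer matrix of rank 7; reducing to Smith normal form yields diagonal entries (1,1,1,1,1,1,1).

From H_k ≅ ker(∂_k) / im(∂_{k+1}) we obtain:

  H_0: rank C_0 − rank ∂_1 = 6 − 5 = 1, and the invariant factors of ∂_1 are all 1, so H_0 ≅ Z.
  H_1: rank ker ∂_1 − rank ∂_2 = (12 − 5) − 7 = 0, and the invariant factors of ∂_2 are all 1, so H_1 ≅ 0.
  H_2: rank ker ∂_2 − rank ∂_3 = (8 − 7) − 0 = 1, and there is no ∂_3, so H_2 ≅ Z.

Hence the Betti numbers are b_0 = 1, b_1 = 0, b_2 = 1.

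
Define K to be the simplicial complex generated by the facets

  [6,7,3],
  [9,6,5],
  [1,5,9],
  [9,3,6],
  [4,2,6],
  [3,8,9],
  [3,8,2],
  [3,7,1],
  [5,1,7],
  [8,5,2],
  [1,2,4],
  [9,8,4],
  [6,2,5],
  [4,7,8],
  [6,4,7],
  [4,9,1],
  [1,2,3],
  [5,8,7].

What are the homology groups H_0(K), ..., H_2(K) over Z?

K has 9 vertices, 27 edges, 18 triangles.
rank ∂_0 = 0, rank ∂_1 = 8 ⇒ b_0 = 9 − 0 − 8 = 1; all invariant factors of ∂_1 are 1 so no torsion. So H_0 ≅ Z.
rank ∂_1 = 8, rank ∂_2 = 17 ⇒ b_1 = 27 − 8 − 17 = 2; all invariant factors of ∂_2 are 1 so no torsion. So H_1 ≅ Z^2.
rank ∂_2 = 17, rank ∂_3 = 0 ⇒ b_2 = 18 − 17 − 0 = 1. So H_2 ≅ Z.

H_0 ≅ Z,  H_1 ≅ Z^2,  H_2 ≅ Z.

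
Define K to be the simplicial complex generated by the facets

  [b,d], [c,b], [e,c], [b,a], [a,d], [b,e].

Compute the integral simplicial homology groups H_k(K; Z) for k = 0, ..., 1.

We work with the vertex ordering a < b < c < d < e. The simplices of K, each written with vertices in increasing order, are:

  0-simplices (5): a, b, c, d, e
  1-simplices (6): ab, ad, bc, bd, be, ce

Hence C_0 ≅ Z^5, C_1 ≅ Z^6.

∂_1: C_1 → C_0 sends each edge [p,q] (with p < q) to q − p. For instance
  ∂bd = d − b.
As a 5×6 matrix over Z this has rank 4, with invariant factors (1,1,1,1).

Reading off H_k = ker ∂_k / im ∂_{k+1}:

  H_0: rank C_0 − rank ∂_1 = 5 − 4 = 1, and the invariant factors of ∂_1 are all 1, so H_0 = Z.
  H_1: rank ker ∂_1 − rank ∂_2 = (6 − 4) − 0 = 2, and there is no ∂_2, so H_1 = Z^2.

H_0 = Z,  H_1 = Z^2.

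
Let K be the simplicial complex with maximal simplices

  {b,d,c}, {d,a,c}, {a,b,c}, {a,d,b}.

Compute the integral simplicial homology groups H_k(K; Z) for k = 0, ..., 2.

K has 4 vertices, 6 edges, 4 triangles.
rank ∂_0 = 0, rank ∂_1 = 3 ⇒ b_0 = 4 − 0 − 3 = 1; all invariant factors of ∂_1 are 1 so no torsion. So H_0 = Z.
rank ∂_1 = 3, rank ∂_2 = 3 ⇒ b_1 = 6 − 3 − 3 = 0; all invariant factors of ∂_2 are 1 so no torsion. So H_1 = 0.
rank ∂_2 = 3, rank ∂_3 = 0 ⇒ b_2 = 4 − 3 − 0 = 1. So H_2 = Z.

H_0 ≅ Z,  H_1 = 0,  H_2 ≅ Z.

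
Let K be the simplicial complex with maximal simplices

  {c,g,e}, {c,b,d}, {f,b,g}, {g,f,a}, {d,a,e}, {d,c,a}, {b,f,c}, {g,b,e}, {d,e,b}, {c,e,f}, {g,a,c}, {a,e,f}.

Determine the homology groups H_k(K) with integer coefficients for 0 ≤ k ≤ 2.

Fix the vertex order a < b < c < d < e < f < g and write every simplex with vertices in increasing order. Then dim K = 2 and the simplices of K are:

  0-simplices (7): a, b, c, d, e, f, g
  1-simplices (18): ac, ad, ae, af, ag, bc, bd, be, bf, bg, cd, ce, cf, cg, de, ef, eg, fg
  2-simplices (12): acd, acg, ade, aef, afg, bcd, bcf, bde, beg, bfg, cef, ceg

so the chain groups are C_0 ≅ Z^7, C_1 ≅ Z^18, C_2 ≅ Z^12.

The boundary map ∂_1: C_1 → C_0 maps an edge to its endpoints' difference, ∂[p,q] = q − p. For instance
  ∂bf = f − b.
The 7×18 boundary matrix has rank 6 and Smith normal form diag(1,1,1,1,1,1).

∂_2: C_2 → C_1 maps a triangle to the signed sum of its edges. For instance
  ∂bcd = cd − bd + bc,
  ∂cef = ef − cf + ce.
The 18×12 boundary matrix has rank 12 and Smith normal form diag(1,1,1,1,1,1,1,1,1,1,1,2).

Computing H_k = (kernel of ∂_k) / (image of ∂_{k+1}):

  H_0: rank C_0 − rank ∂_1 = 7 − 6 = 1, and the invariant factors of ∂_1 are all 1, so H_0 ≅ Z.
  H_1: rank ker ∂_1 − rank ∂_2 = (18 − 6) − 12 = 0, and ∂_2 has invariant factor 2 > 1, so H_1 ≅ Z/2.
  H_2: rank ker ∂_2 − rank ∂_3 = (12 − 12) − 0 = 0, and there is no ∂_3, so H_2 ≅ 0.

As a check, the Euler characteristic is 7 − 18 + 12 = 1, which agrees with 1 − 0 + 0 = 1.
(K is a triangulation of the real projective plane RP^2.)

H_0 = Z,  H_1 = Z/2,  H_2 = 0.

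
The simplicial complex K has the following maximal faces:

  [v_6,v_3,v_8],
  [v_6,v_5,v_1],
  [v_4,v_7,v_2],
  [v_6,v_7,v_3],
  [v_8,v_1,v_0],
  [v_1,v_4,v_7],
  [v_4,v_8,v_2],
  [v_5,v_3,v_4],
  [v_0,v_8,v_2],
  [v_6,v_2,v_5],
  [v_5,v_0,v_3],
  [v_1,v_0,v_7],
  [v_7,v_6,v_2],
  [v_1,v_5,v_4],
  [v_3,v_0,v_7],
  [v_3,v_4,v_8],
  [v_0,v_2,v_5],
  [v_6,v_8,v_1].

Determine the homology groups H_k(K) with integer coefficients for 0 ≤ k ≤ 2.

Take the total order v_0 < v_1 < v_2 < v_3 < v_4 < v_5 < v_6 < v_7 < v_8 on the vertex set. Then K (dimension 2) consists of the simplices:

  0-simplices (9): [v_0], [v_1], [v_2], [v_3], [v_4], [v_5], [v_6], [v_7], [v_8]
  1-simplices (27): (27 of them)
  2-simplices (18): (18 of them)

Hence C_0 ≅ Z^9, C_1 ≅ Z^27, C_2 ≅ Z^18.

Boundary ∂_1: C_1 → C_0 is given by ∂[p,q] = [q] − [p]. For instance
  ∂[v_1,v_6] = [v_6] − [v_1].
This gives a 9×27 integer matrix of rank 8; reducing to Smith normal form yields diagonal entries (1,1,1,1,1,1,1,1).

The boundary map ∂_2: C_2 → C_1 maps a triangle to the signed sum of its edges. For instance
  ∂[v_0,v_2,v_5] = [v_2,v_5] − [v_0,v_5] + [v_0,v_2],
  ∂[v_3,v_6,v_7] = [v_6,v_7] − [v_3,v_7] + [v_3,v_6].
As a 27×18 matrix over Z this has rank 17, with invariant factors (1,1,1,1,1,1,1,1,1,1,1,1,1,1,1,1,1).

Reading off H_k = ker ∂_k / im ∂_{k+1}:

  H_0: rank C_0 − rank ∂_1 = 9 − 8 = 1, and the invariant factors of ∂_1 are all 1, so H_0 = Z.
  H_1: rank ker ∂_1 − rank ∂_2 = (27 − 8) − 17 = 2, and the invariant factors of ∂_2 are all 1, so H_1 = Z^2.
  H_2: rank ker ∂_2 − rank ∂_3 = (18 − 17) − 0 = 1, and there is no ∂_3, so H_2 = Z.

(K is a triangulation of the torus T^2.)

H_0 ≅ Z,  H_1 ≅ Z^2,  H_2 ≅ Z.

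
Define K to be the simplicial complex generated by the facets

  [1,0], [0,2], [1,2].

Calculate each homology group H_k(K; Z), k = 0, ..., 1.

Fix the vertex order 0 < 1 < 2 and write every simplex with vertices in increasing order. Then dim K = 1 and the simplices of K are:

  0-simplices (3): [0], [1], [2]
  1-simplices (3): [0,1], [0,2], [1,2]

giving chain groups C_0 ≅ Z^3, C_1 ≅ Z^3.

∂_1: C_1 → C_0 sends each edge [p,q] (with p < q) to q − p. For instance
  ∂[1,2] = [2] − [1].
The resulting 3×3 matrix has rank 2, and its Smith normal form has invariant factors (1,1).

Now H_k = ker ∂_k / im ∂_{k+1}, so:

  H_0: rank C_0 − rank ∂_1 = 3 − 2 = 1, and the invariant factors of ∂_1 are all 1, so H_0 = Z.
  H_1: rank ker ∂_1 − rank ∂_2 = (3 − 2) − 0 = 1, and there is no ∂_2, so H_1 = Z.

H_0 = Z,  H_1 = Z.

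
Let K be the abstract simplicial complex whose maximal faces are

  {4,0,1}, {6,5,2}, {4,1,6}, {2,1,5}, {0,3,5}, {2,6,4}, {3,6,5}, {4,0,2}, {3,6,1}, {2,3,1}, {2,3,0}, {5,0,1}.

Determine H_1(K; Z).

H_1 = Z/2.

Fix the vertex order 0 < 1 < 2 < 3 < 4 < 5 < 6 and write every simplex with vertices in increasing order. Then dim K = 2 and the simplices of K are:

  0-simplices (7): [0], [1], [2], [3], [4], [5], [6]
  1-simplices (18): [0,1], [0,2], [0,3], [0,4], [0,5], [1,2], [1,3], [1,4], [1,5], [1,6], [2,3], [2,4], [2,5], [2,6], [3,5], [3,6], [4,6], [5,6]
  2-simplices (12): [0,1,4], [0,1,5], [0,2,3], [0,2,4], [0,3,5], [1,2,3], [1,2,5], [1,3,6], [1,4,6], [2,4,6], [2,5,6], [3,5,6]

so the chain groups are C_0 ≅ Z^7, C_1 ≅ Z^18, C_2 ≅ Z^12.

Boundary ∂_1: C_1 → C_0 maps an edge to its endpoints' difference, ∂[p,q] = q − p. For instance
  ∂[1,6] = [6] − [1].
As a 7×18 matrix over Z this has rank 6, with invariant factors (1,1,1,1,1,1).

∂_2: C_2 → C_1 acts by ∂[p,q,r] = [q,r] − [p,r] + [p,q]. For instance
  ∂[1,4,6] = [4,6] − [1,6] + [1,4],
  ∂[2,5,6] = [5,6] − [2,6] + [2,5].
As a 18×12 matrix over Z this has rank 12, with invariant factors (1,1,1,1,1,1,1,1,1,1,1,2).

Reading off H_k = ker ∂_k / im ∂_{k+1}:

  H_1: rank ker ∂_1 − rank ∂_2 = (18 − 6) − 12 = 0, and ∂_2 has invariant factor 2 > 1, so H_1 = Z/2.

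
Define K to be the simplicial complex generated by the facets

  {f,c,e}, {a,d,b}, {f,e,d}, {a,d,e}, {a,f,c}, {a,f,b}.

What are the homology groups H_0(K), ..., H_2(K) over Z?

We work with the vertex ordering a < b < c < d < e < f. The simplices of K, each written with vertices in increasing order, are:

  0-simplices (6): a, b, c, d, e, f
  1-simplices (12): ab, ac, ad, ae, af, bd, bf, ce, cf, de, df, ef
  2-simplices (6): abd, abf, acf, ade, cef, def

Hence C_0 ≅ Z^6, C_1 ≅ Z^12, C_2 ≅ Z^6.

The boundary map ∂_1: C_1 → C_0 sends each edge [p,q] (with p < q) to q − p. For instance
  ∂bd = d − b.
As a 6×12 matrix over Z this has rank 5, with invariant factors (1,1,1,1,1).

Boundary ∂_2: C_2 → C_1 sends each 2-simplex [p,q,r] to [q,r] − [p,r] + [p,q]. For instance
  ∂ade = de − ae + ad,
  ∂cef = ef − cf + ce.
The resulting 12×6 matrix has rank 6, and its Smith normal form has invariant factors (1,1,1,1,1,1).

Computing H_k = (kernel of ∂_k) / (image of ∂_{k+1}):

  H_0: rank C_0 − rank ∂_1 = 6 − 5 = 1, and the invariant factors of ∂_1 are all 1, so H_0 ≅ Z.
  H_1: rank ker ∂_1 − rank ∂_2 = (12 − 5) − 6 = 1, and the invariant factors of ∂_2 are all 1, so H_1 ≅ Z.
  H_2: rank ker ∂_2 − rank ∂_3 = (6 − 6) − 0 = 0, and there is no ∂_3, so H_2 ≅ 0.

As a check, the Euler characteristic is 6 − 12 + 6 = 0, which agrees with 1 − 1 + 0 = 0.

H_0 = Z,  H_1 = Z,  H_2 = 0.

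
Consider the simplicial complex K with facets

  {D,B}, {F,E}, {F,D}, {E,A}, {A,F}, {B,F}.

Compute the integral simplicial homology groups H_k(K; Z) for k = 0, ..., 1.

H_0 ≅ Z,  H_1 ≅ Z^2.

Fix the vertex order A < B < D < E < F and write every simplex with vertices in increasing order. Then dim K = 1 and the simplices of K are:

  0-simplices (5): A, B, D, E, F
  1-simplices (6): AE, AF, BD, BF, DF, EF

Hence C_0 ≅ Z^5, C_1 ≅ Z^6.

∂_1: C_1 → C_0 maps an edge to its endpoints' difference, ∂[p,q] = q − p. For instance
  ∂EF = F − E.
As a 5×6 matrix over Z this has rank 4, with invariant factors (1,1,1,1).

Computing H_k = (kernel of ∂_k) / (image of ∂_{k+1}):

  H_0: rank C_0 − rank ∂_1 = 5 − 4 = 1, and the invariant factors of ∂_1 are all 1, so H_0 = Z.
  H_1: rank ker ∂_1 − rank ∂_2 = (6 − 4) − 0 = 2, and there is no ∂_2, so H_1 = Z^2.

As a check, the Euler characteristic is 5 − 6 = -1, which agrees with 1 − 2 = -1.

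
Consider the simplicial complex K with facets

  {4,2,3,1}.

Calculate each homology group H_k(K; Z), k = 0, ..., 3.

Order the vertices as 1 < 2 < 3 < 4. Listing each simplex with vertices in this order, K has dimension 3 with simplices:

  0-simplices (4): [1], [2], [3], [4]
  1-simplices (6): [1,2], [1,3], [1,4], [2,3], [2,4], [3,4]
  2-simplices (4): [1,2,3], [1,2,4], [1,3,4], [2,3,4]
  3-simplices (1): [1,2,3,4]

so the chain groups are C_0 ≅ Z^4, C_1 ≅ Z^6, C_2 ≅ Z^4, C_3 ≅ Z^1.

∂_1: C_1 → C_0 is given by ∂[p,q] = [q] − [p].
The 4×6 boundary matrix has rank 3 and Smith normal form diag(1,1,1).

∂_2: C_2 → C_1 maps a triangle to the signed sum of its edges. For instance
  ∂[2,3,4] = [3,4] − [2,4] + [2,3],
  ∂[1,2,4] = [2,4] − [1,4] + [1,2].
The 6×4 boundary matrix has rank 3 and Smith normal form diag(1,1,1).

∂_3: C_3 → C_2 sends each 3-simplex σ to the alternating sum Σ_i (−1)^i (σ with its i-th vertex removed). For instance
  ∂[1,2,3,4] = [2,3,4] − [1,3,4] + [1,2,4] − [1,2,3].
This gives a 4×1 integer matrix of rank 1; reducing to Smith normal form yields diagonal entries (1).

From H_k ≅ ker(∂_k) / im(∂_{k+1}) we obtain:

  H_0: rank C_0 − rank ∂_1 = 4 − 3 = 1, and the invariant factors of ∂_1 are all 1, so H_0 = Z.
  H_1: rank ker ∂_1 − rank ∂_2 = (6 − 3) − 3 = 0, and the invariant factors of ∂_2 are all 1, so H_1 = 0.
  H_2: rank ker ∂_2 − rank ∂_3 = (4 − 3) − 1 = 0, and the invariant factors of ∂_3 are all 1, so H_2 = 0.
  H_3: rank ker ∂_3 − rank ∂_4 = (1 − 1) − 0 = 0, and there is no ∂_4, so H_3 = 0.

(K is a triangulation of the 3-simplex.)

H_0 = Z,  H_1 = 0,  H_2 = 0,  H_3 = 0.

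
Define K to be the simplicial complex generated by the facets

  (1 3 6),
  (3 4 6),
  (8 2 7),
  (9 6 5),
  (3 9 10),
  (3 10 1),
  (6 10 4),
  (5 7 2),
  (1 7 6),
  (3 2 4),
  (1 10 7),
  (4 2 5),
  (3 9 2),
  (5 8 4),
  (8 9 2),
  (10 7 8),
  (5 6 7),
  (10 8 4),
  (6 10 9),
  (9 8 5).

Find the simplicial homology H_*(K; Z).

H_0 = Z,  H_1 = Z × Z/2,  H_2 = 0.

Order the vertices as 1 < 2 < 3 < 4 < 5 < 6 < 7 < 8 < 9 < 10. Listing each simplex with vertices in this order, K has dimension 2 with simplices:

  0-simplices (10): [1], [2], [3], [4], [5], [6], [7], [8], [9], [10]
  1-simplices (30): (30 of them)
  2-simplices (20): (20 of them)

so the chain groups are C_0 ≅ Z^10, C_1 ≅ Z^30, C_2 ≅ Z^20.

Boundary ∂_1: C_1 → C_0 maps an edge to its endpoints' difference, ∂[p,q] = q − p. For instance
  ∂[1,3] = [3] − [1].
The 10×30 boundary matrix has rank 9 and Smith normal form diag(1,1,1,1,1,1,1,1,1).

The boundary map ∂_2: C_2 → C_1 maps a triangle to the signed sum of its edges. For instance
  ∂[4,5,8] = [5,8] − [4,8] + [4,5],
  ∂[5,6,9] = [6,9] − [5,9] + [5,6].
The 30×20 boundary matrix has rank 20 and Smith normal form diag(1,1,1,1,1,1,1,1,1,1,1,1,1,1,1,1,1,1,1,2).

Reading off H_k = ker ∂_k / im ∂_{k+1}:

  H_0: rank C_0 − rank ∂_1 = 10 − 9 = 1, and the invariant factors of ∂_1 are all 1, so H_0 = Z.
  H_1: rank ker ∂_1 − rank ∂_2 = (30 − 9) − 20 = 1, and ∂_2 has invariant factor 2 > 1, so H_1 = Z × Z/2.
  H_2: rank ker ∂_2 − rank ∂_3 = (20 − 20) − 0 = 0, and there is no ∂_3, so H_2 = 0.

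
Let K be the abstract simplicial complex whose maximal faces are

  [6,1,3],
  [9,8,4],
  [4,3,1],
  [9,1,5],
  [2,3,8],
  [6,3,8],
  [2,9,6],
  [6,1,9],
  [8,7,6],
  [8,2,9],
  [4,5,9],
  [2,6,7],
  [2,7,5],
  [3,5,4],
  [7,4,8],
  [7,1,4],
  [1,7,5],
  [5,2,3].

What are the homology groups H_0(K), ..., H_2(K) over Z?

Order the vertices as 1 < 2 < 3 < 4 < 5 < 6 < 7 < 8 < 9. Listing each simplex with vertices in this order, K has dimension 2 with simplices:

  0-simplices (9): [1], [2], [3], [4], [5], [6], [7], [8], [9]
  1-simplices (27): (27 of them)
  2-simplices (18): [1,3,4], [1,3,6], [1,4,7], [1,5,7], [1,5,9], [1,6,9], [2,3,5], [2,3,8], [2,5,7], [2,6,7], [2,6,9], [2,8,9], [3,4,5], [3,6,8], [4,5,9], [4,7,8], [4,8,9], [6,7,8]

Hence C_0 ≅ Z^9, C_1 ≅ Z^27, C_2 ≅ Z^18.

Boundary ∂_1: C_1 → C_0 is given by ∂[p,q] = [q] − [p]. For instance
  ∂[6,9] = [9] − [6].
The 9×27 boundary matrix has rank 8 and Smith normal form diag(1,1,1,1,1,1,1,1).

∂_2: C_2 → C_1 sends each 2-simplex [p,q,r] to [q,r] − [p,r] + [p,q]. For instance
  ∂[1,3,6] = [3,6] − [1,6] + [1,3],
  ∂[2,3,5] = [3,5] − [2,5] + [2,3].
As a 27×18 matrix over Z this has rank 18, with invariant factors (1,1,1,1,1,1,1,1,1,1,1,1,1,1,1,1,1,2).

Reading off H_k = ker ∂_k / im ∂_{k+1}:

  H_0: rank C_0 − rank ∂_1 = 9 − 8 = 1, and the invariant factors of ∂_1 are all 1, so H_0 ≅ Z.
  H_1: rank ker ∂_1 − rank ∂_2 = (27 − 8) − 18 = 1, and ∂_2 has invariant factor 2 > 1, so H_1 ≅ Z ⊕ Z/2Z.
  H_2: rank ker ∂_2 − rank ∂_3 = (18 − 18) − 0 = 0, and there is no ∂_3, so H_2 ≅ 0.

As a check, the Euler characteristic is 9 − 27 + 18 = 0, which agrees with 1 − 1 + 0 = 0.
(K is a triangulation of the Klein bottle.)

H_0 = Z,  H_1 = Z ⊕ Z/2Z,  H_2 = 0.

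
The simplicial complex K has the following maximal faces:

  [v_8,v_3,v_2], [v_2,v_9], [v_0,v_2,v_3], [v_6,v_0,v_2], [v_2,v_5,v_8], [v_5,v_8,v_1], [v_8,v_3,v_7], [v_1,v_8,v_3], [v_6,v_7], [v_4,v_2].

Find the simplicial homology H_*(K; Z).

Order the vertices as v_0 < v_1 < v_2 < v_3 < v_4 < v_5 < v_6 < v_7 < v_8 < v_9. Listing each simplex with vertices in this order, K has dimension 2 with simplices:

  0-simplices (10): [v_0], [v_1], [v_2], [v_3], [v_4], [v_5], [v_6], [v_7], [v_8], [v_9]
  1-simplices (17): (17 of them)
  2-simplices (7): [v_0,v_2,v_3], [v_0,v_2,v_6], [v_1,v_3,v_8], [v_1,v_5,v_8], [v_2,v_3,v_8], [v_2,v_5,v_8], [v_3,v_7,v_8]

so the chain groups are C_0 ≅ Z^10, C_1 ≅ Z^17, C_2 ≅ Z^7.

The boundary map ∂_1: C_1 → C_0 sends each edge [p,q] (with p < q) to q − p. For instance
  ∂[v_3,v_8] = [v_8] − [v_3].
The resulting 10×17 matrix has rank 9, and its Smith normal form has invariant factors (1,1,1,1,1,1,1,1,1).

∂_2: C_2 → C_1 sends each 2-simplex [p,q,r] to [q,r] − [p,r] + [p,q]. For instance
  ∂[v_3,v_7,v_8] = [v_7,v_8] − [v_3,v_8] + [v_3,v_7],
  ∂[v_1,v_5,v_8] = [v_5,v_8] − [v_1,v_8] + [v_1,v_5].
As a 17×7 matrix over Z this has rank 7, with invariant factors (1,1,1,1,1,1,1).

From H_k ≅ ker(∂_k) / im(∂_{k+1}) we obtain:

  H_0: rank C_0 − rank ∂_1 = 10 − 9 = 1, and the invariant factors of ∂_1 are all 1, so H_0 ≅ Z.
  H_1: rank ker ∂_1 − rank ∂_2 = (17 − 9) − 7 = 1, and the invariant factors of ∂_2 are all 1, so H_1 ≅ Z.
  H_2: rank ker ∂_2 − rank ∂_3 = (7 − 7) − 0 = 0, and there is no ∂_3, so H_2 ≅ 0.

As a check, the Euler characteristic is 10 − 17 + 7 = 0, which agrees with 1 − 1 + 0 = 0.

H_0 ≅ Z,  H_1 ≅ Z,  H_2 = 0.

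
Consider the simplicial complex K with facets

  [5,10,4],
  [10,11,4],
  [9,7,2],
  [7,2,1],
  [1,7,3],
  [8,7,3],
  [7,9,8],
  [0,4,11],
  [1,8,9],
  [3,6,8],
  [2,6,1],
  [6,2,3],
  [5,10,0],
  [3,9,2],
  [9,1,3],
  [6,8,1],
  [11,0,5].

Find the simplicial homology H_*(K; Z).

H_0 ≅ Z^2,  H_1 ≅ Z ⊕ Z/2Z,  H_2 = 0.

Fix the vertex order 0 < 1 < 2 < 3 < 4 < 5 < 6 < 7 < 8 < 9 < 10 < 11 and write every simplex with vertices in increasing order. Then dim K = 2 and the simplices of K are:

  0-simplices (12): [0], [1], [2], [3], [4], [5], [6], [7], [8], [9], [10], [11]
  1-simplices (28): (28 of them)
  2-simplices (17): [0,4,11], [0,5,10], [0,5,11], [1,2,6], [1,2,7], [1,3,7], [1,3,9], [1,6,8], [1,8,9], [2,3,6], [2,3,9], [2,7,9], [3,6,8], [3,7,8], [4,5,10], [4,10,11], [7,8,9]

giving chain groups C_0 ≅ Z^12, C_1 ≅ Z^28, C_2 ≅ Z^17.

The boundary map ∂_1: C_1 → C_0 is given by ∂[p,q] = [q] − [p]. For instance
  ∂[1,3] = [3] − [1].
The 12×28 boundary matrix has rank 10 and Smith normal form diag(1,1,1,1,1,1,1,1,1,1).

The boundary map ∂_2: C_2 → C_1 sends each 2-simplex [p,q,r] to [q,r] − [p,r] + [p,q]. For instance
  ∂[0,4,11] = [4,11] − [0,11] + [0,4],
  ∂[4,5,10] = [5,10] − [4,10] + [4,5].
The 28×17 boundary matrix has rank 17 and Smith normal form diag(1,1,1,1,1,1,1,1,1,1,1,1,1,1,1,1,2).

Reading off H_k = ker ∂_k / im ∂_{k+1}:

  H_0: rank C_0 − rank ∂_1 = 12 − 10 = 2, and the invariant factors of ∂_1 are all 1, so H_0 = Z^2.
  H_1: rank ker ∂_1 − rank ∂_2 = (28 − 10) − 17 = 1, and ∂_2 has invariant factor 2 > 1, so H_1 = Z ⊕ Z/2Z.
  H_2: rank ker ∂_2 − rank ∂_3 = (17 − 17) − 0 = 0, and there is no ∂_3, so H_2 = 0.

(K is a triangulation of the disjoint union of the real projective plane RP^2 and the Möbius band.)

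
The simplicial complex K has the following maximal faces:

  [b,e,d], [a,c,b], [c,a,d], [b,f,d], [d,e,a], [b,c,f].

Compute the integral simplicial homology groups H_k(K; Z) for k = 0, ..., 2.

H_0 ≅ Z,  H_1 ≅ Z,  H_2 = 0.

Order the vertices as a < b < c < d < e < f. Listing each simplex with vertices in this order, K has dimension 2 with simplices:

  0-simplices (6): a, b, c, d, e, f
  1-simplices (12): ab, ac, ad, ae, bc, bd, be, bf, cd, cf, de, df
  2-simplices (6): abc, acd, ade, bcf, bde, bdf

Hence C_0 ≅ Z^6, C_1 ≅ Z^12, C_2 ≅ Z^6.

Boundary ∂_1: C_1 → C_0 maps an edge to its endpoints' difference, ∂[p,q] = q − p.
The 6×12 boundary matrix has rank 5 and Smith normal form diag(1,1,1,1,1).

∂_2: C_2 → C_1 sends each 2-simplex [p,q,r] to [q,r] − [p,r] + [p,q]. For instance
  ∂bcf = cf − bf + bc,
  ∂acd = cd − ad + ac.
This gives a 12×6 integer matrix of rank 6; reducing to Smith normal form yields diagonal entries (1,1,1,1,1,1).

Reading off H_k = ker ∂_k / im ∂_{k+1}:

  H_0: rank C_0 − rank ∂_1 = 6 − 5 = 1, and the invariant factors of ∂_1 are all 1, so H_0 = Z.
  H_1: rank ker ∂_1 − rank ∂_2 = (12 − 5) − 6 = 1, and the invariant factors of ∂_2 are all 1, so H_1 = Z.
  H_2: rank ker ∂_2 − rank ∂_3 = (6 − 6) − 0 = 0, and there is no ∂_3, so H_2 = 0.

As a check, the Euler characteristic is 6 − 12 + 6 = 0, which agrees with 1 − 1 + 0 = 0.
(K is a triangulation of the cylinder S^1 x I.)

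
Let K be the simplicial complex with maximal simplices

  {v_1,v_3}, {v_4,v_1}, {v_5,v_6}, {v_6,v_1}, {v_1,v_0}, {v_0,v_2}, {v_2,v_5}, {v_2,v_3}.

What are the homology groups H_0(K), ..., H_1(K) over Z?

H_0 ≅ Z,  H_1 ≅ Z^2.

Fix the vertex order v_0 < v_1 < v_2 < v_3 < v_4 < v_5 < v_6 and write every simplex with vertices in increasing order. Then dim K = 1 and the simplices of K are:

  0-simplices (7): [v_0], [v_1], [v_2], [v_3], [v_4], [v_5], [v_6]
  1-simplices (8): [v_0,v_1], [v_0,v_2], [v_1,v_3], [v_1,v_4], [v_1,v_6], [v_2,v_3], [v_2,v_5], [v_5,v_6]

Hence C_0 ≅ Z^7, C_1 ≅ Z^8.

The boundary map ∂_1: C_1 → C_0 is given by ∂[p,q] = [q] − [p].
The resulting 7×8 matrix has rank 6, and its Smith normal form has invariant factors (1,1,1,1,1,1).

Computing H_k = (kernel of ∂_k) / (image of ∂_{k+1}):

  H_0: rank C_0 − rank ∂_1 = 7 − 6 = 1, and the invariant factors of ∂_1 are all 1, so H_0 ≅ Z.
  H_1: rank ker ∂_1 − rank ∂_2 = (8 − 6) − 0 = 2, and there is no ∂_2, so H_1 ≅ Z^2.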